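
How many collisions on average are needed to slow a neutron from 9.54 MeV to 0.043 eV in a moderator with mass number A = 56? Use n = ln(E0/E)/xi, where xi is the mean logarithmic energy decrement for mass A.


xi = 1 + (A-1)^2/(2A)*ln((A-1)/(A+1)) = 0.03529286 (for A = 56)
n = ln(E0/E) / xi
n = ln(9.54e6 / 0.043) / 0.03529286
n = ln(2.218605e+08) / 0.03529286 = 544.52

544.52


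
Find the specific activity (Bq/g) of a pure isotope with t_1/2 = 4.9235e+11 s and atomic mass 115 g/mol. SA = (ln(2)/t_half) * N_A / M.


lambda = ln(2) / t_half = ln(2) / 4.9235e+11 = 1.407834e-12 /s
SA = lambda * N_A / M
SA = 1.407834e-12 * 6.022e23 / 115
SA = 7.3722e+09 Bq/g

7.3722e+09


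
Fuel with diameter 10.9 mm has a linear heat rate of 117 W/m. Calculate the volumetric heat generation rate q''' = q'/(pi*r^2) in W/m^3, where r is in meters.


r = D / 2 / 1000 = 10.9 / 2 / 1000 = 0.00545 m
q''' = q' / (pi * r^2)
q''' = 117 / (pi * 0.00545^2)
q''' = 1.2538e+06 W/m^3

1.2538e+06


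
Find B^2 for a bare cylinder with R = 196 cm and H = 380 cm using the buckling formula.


B^2 = (2.405/R)^2 + (pi/H)^2
B^2 = (2.405/196)^2 + (pi/380)^2
B^2 = 2.1891e-04 /cm^2

2.1891e-04


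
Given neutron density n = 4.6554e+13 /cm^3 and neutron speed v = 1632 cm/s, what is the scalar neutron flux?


phi = n * v
phi = 4.6554e+13 * 1632
phi = 7.5976e+16 /cm^2/s

7.5976e+16


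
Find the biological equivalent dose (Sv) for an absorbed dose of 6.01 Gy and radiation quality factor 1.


H = D * Q
H = 6.01 * 1
H = 6.0100 Sv

6.0100


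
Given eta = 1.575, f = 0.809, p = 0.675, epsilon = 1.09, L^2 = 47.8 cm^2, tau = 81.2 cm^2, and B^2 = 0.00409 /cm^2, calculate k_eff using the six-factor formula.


k_inf = eta*f*p*eps = 1.575*0.809*0.675*1.09 = 0.9374743
P_TNL = 1/(1 + L^2*B^2) = 1/(1 + 47.8*0.00409) = 0.8364687
P_FNL = exp(-B^2*tau) = exp(-0.00409*81.2) = 0.7174098
k_eff = k_inf * P_TNL * P_FNL = 0.9374743 * 0.8364687 * 0.7174098
k_eff = 0.56257

0.56257


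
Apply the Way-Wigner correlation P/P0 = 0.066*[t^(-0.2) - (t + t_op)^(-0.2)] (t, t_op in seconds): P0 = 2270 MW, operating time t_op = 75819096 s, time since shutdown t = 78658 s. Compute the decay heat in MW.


P/P0 = 0.066 * [t^(-0.2) - (t + t_op)^(-0.2)]
P/P0 = 0.066 * [78658^(-0.2) - (78658 + 75819096)^(-0.2)]
P/P0 = 0.066 * [0.1049183 - 0.02654326] = 0.005172753
P = 2270 * 0.005172753 = 11.742 MW

11.742


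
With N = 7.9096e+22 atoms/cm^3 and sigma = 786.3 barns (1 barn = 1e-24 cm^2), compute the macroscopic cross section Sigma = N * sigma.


Sigma = N * sigma_barns * 1e-24
Sigma = 7.9096e+22 * 786.3 * 1e-24
Sigma = 62.193 /cm

62.193


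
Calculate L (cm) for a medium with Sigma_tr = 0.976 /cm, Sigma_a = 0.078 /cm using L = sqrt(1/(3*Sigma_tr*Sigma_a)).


D = 1 / (3 * Sigma_tr) = 1 / (3 * 0.976) = 0.3415301 cm
L = sqrt(D / Sigma_a)
L = sqrt(0.3415301 / 0.078)
L = 2.0925 cm

2.0925


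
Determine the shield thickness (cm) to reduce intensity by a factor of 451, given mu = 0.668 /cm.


x = ln(factor) / mu
x = ln(451) / 0.668
x = 9.1489 cm

9.1489


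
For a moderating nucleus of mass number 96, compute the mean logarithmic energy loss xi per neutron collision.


xi = 1 + (A-1)^2/(2A) * ln((A-1)/(A+1))
xi = 1 + (96-1)^2/(2*96) * ln((96-1)/(96 +1))
xi = 0.020689

0.020689


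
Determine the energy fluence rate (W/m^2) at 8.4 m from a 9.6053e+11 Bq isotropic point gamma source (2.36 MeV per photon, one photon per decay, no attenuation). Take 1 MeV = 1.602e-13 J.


psi = A * E * 1.602e-13 / (4*pi*r^2)
psi = 9.6053e+11 * 2.36 * 1.602e-13 / (4*pi*8.4^2)
psi = 4.0956e-04 W/m^2

4.0956e-04


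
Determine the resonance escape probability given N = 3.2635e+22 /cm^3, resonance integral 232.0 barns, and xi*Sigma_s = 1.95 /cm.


p = exp(-N * I * 1e-24 / (xi*Sigma_s))
p = exp(-3.2635e+22 * 232.0 * 1e-24 / 1.95)
p = 0.020595

0.020595


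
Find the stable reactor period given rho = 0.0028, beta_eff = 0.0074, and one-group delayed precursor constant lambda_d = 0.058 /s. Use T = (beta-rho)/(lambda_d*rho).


T = (beta - rho) / (lambda_d * rho)
T = (0.0074 - 0.0028) / (0.058 * 0.0028)
T = 28.325 s

28.325


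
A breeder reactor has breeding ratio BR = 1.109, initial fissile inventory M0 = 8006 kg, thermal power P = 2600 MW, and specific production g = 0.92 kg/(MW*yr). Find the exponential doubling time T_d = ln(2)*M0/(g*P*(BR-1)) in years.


Breeding gain G = BR - 1 = 1.109 - 1 = 0.109
Fissile production rate = g * P * G = 0.92 * 2600 * 0.109 = 260.728 kg/yr
T_d = ln(2) * M0 / (g * P * G)
T_d = ln(2) * 8006 / 260.728 = 21.284 yr

21.284


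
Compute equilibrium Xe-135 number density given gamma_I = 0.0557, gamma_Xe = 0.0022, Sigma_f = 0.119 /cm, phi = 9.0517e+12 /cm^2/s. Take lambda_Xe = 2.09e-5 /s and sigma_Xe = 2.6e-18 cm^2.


Xe_eq = (gamma_I + gamma_Xe) * Sigma_f * phi / (lambda_Xe + sigma_Xe * phi)
Numerator = (0.0557 + 0.0022) * 0.119 * 9.0517e+12 = 6.236712e+10
Denominator = 2.09e-5 + 2.6e-18 * 9.0517e+12 = 4.443442e-05
Xe_eq = 6.236712e+10 / 4.443442e-05 = 1.4036e+15 /cm^3

1.4036e+15


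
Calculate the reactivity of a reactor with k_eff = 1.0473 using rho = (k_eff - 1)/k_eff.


rho = (k_eff - 1) / k_eff
rho = (1.0473 - 1) / 1.0473
rho = 0.045164

0.045164


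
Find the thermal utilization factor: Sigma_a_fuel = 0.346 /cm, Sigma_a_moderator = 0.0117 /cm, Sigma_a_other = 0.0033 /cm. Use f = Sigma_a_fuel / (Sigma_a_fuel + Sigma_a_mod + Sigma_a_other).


f = Sigma_a_fuel / (Sigma_a_fuel + Sigma_a_mod + Sigma_a_other)
f = 0.346 / (0.346 + 0.0117 + 0.0033)
f = 0.95845

0.95845


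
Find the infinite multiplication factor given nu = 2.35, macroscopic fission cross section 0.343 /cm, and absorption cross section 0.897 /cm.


k_inf = nu * Sigma_f / Sigma_a
k_inf = 2.35 * 0.343 / 0.897
k_inf = 0.89861

0.89861


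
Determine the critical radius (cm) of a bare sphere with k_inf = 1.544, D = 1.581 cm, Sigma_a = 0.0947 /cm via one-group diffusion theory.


L^2 = D / Sigma_a = 1.581 / 0.0947 = 16.69483 cm^2
B_m^2 = (k_inf - 1) / L^2 = (1.544 - 1) / 16.69483 = 0.03258494 /cm^2
For a bare sphere: B_g = pi/R, so R_c = pi / sqrt(B_m^2)
R_c = pi / sqrt(0.03258494) = 17.404 cm

17.404


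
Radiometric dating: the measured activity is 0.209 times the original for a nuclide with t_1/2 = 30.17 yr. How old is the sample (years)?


lambda = ln(2) / t_half = ln(2) / 30.17 = 0.02297472 /yr
t = -ln(A/A0) / lambda
t = -ln(0.209) / 0.02297472
t = 68.137 yr

68.137


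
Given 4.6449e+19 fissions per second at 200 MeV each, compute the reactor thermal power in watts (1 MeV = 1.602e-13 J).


P = fission_rate * E_MeV * 1.602e-13
P = 4.6449e+19 * 200 * 1.602e-13
P = 1.4882e+09 W

1.4882e+09


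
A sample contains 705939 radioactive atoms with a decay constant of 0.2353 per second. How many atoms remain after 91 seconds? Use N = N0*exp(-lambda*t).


N = N0 * exp(-lambda * t)
N = 705939 * exp(-0.2353 * 91)
N = 3.5442e-04

3.5442e-04


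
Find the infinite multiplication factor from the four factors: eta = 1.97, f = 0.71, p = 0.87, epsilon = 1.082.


k_inf = eta * f * p * epsilon
k_inf = 1.97 * 0.71 * 0.87 * 1.082
k_inf = 1.3167

1.3167


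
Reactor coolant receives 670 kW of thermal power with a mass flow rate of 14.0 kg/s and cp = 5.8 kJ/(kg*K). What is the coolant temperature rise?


dT = Q / (m_dot * cp)
dT = 670 / (14.0 * 5.8)
dT = 8.2512 C

8.2512


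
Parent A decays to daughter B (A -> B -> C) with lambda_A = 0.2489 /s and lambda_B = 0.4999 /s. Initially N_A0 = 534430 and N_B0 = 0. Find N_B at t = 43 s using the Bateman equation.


N_B(t) = lambda_A * N_A0 / (lambda_B - lambda_A) * [exp(-lambda_A*t) - exp(-lambda_B*t)]
exp(-0.2489*43) = 2.248415e-05; exp(-0.4999*43) = 4.618874e-10
N_B = 0.2489 * 534430 / (0.4999 - 0.2489) * (2.248415e-05 - 4.618874e-10)
N_B = 11.915

11.915


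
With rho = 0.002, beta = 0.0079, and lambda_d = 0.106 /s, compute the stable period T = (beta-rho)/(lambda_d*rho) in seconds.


T = (beta - rho) / (lambda_d * rho)
T = (0.0079 - 0.002) / (0.106 * 0.002)
T = 27.830 s

27.830


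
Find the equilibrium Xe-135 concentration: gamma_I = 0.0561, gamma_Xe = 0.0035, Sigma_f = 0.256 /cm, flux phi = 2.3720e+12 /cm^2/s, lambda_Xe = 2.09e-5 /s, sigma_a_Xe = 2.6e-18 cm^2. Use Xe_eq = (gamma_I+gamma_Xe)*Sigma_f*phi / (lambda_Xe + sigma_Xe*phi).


Xe_eq = (gamma_I + gamma_Xe) * Sigma_f * phi / (lambda_Xe + sigma_Xe * phi)
Numerator = (0.0561 + 0.0035) * 0.256 * 2.3720e+12 = 3.619103e+10
Denominator = 2.09e-5 + 2.6e-18 * 2.3720e+12 = 2.706720e-05
Xe_eq = 3.619103e+10 / 2.706720e-05 = 1.3371e+15 /cm^3

1.3371e+15


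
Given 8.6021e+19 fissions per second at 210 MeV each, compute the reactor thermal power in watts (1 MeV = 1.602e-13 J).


P = fission_rate * E_MeV * 1.602e-13
P = 8.6021e+19 * 210 * 1.602e-13
P = 2.8939e+09 W

2.8939e+09


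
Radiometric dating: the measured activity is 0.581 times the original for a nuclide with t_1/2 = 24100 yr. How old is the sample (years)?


lambda = ln(2) / t_half = ln(2) / 24100 = 2.876129e-05 /yr
t = -ln(A/A0) / lambda
t = -ln(0.581) / 2.876129e-05
t = 18880 yr

18880


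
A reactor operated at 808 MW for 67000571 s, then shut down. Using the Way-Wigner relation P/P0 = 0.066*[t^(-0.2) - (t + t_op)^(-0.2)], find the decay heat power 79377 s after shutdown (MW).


P/P0 = 0.066 * [t^(-0.2) - (t + t_op)^(-0.2)]
P/P0 = 0.066 * [79377^(-0.2) - (79377 + 67000571)^(-0.2)]
P/P0 = 0.066 * [0.1047276 - 0.02720705] = 0.005116356
P = 808 * 0.005116356 = 4.1340 MW

4.1340


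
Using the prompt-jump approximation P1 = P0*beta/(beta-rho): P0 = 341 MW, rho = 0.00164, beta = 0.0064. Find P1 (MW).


P1/P0 = beta / (beta - rho)
P1/P0 = 0.0064 / (0.0064 - 0.00164) = 1.344538
P1 = 341 * 1.344538 = 458.49 MW

458.49


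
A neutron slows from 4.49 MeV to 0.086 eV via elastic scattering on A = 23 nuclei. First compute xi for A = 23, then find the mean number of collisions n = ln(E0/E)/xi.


xi = 1 + (A-1)^2/(2A)*ln((A-1)/(A+1)) = 0.08448899 (for A = 23)
n = ln(E0/E) / xi
n = ln(4.49e6 / 0.086) / 0.08448899
n = ln(5.220930e+07) / 0.08448899 = 210.33

210.33


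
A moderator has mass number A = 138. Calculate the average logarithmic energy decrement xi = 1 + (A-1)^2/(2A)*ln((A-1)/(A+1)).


xi = 1 + (A-1)^2/(2A) * ln((A-1)/(A+1))
xi = 1 + (138-1)^2/(2*138) * ln((138-1)/(138 +1))
xi = 0.014423

0.014423


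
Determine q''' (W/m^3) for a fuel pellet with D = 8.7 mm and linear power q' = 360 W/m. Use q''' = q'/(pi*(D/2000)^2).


r = D / 2 / 1000 = 8.7 / 2 / 1000 = 0.00435 m
q''' = q' / (pi * r^2)
q''' = 360 / (pi * 0.00435^2)
q''' = 6.0558e+06 W/m^3

6.0558e+06


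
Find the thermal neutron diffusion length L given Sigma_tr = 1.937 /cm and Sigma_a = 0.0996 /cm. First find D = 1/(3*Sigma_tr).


D = 1 / (3 * Sigma_tr) = 1 / (3 * 1.937) = 0.1720874 cm
L = sqrt(D / Sigma_a)
L = sqrt(0.1720874 / 0.0996)
L = 1.3145 cm

1.3145


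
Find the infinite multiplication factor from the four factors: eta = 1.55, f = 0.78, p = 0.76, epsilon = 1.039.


k_inf = eta * f * p * epsilon
k_inf = 1.55 * 0.78 * 0.76 * 1.039
k_inf = 0.95467

0.95467


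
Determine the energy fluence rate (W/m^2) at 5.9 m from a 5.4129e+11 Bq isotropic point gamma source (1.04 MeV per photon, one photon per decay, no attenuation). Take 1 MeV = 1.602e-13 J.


psi = A * E * 1.602e-13 / (4*pi*r^2)
psi = 5.4129e+11 * 1.04 * 1.602e-13 / (4*pi*5.9^2)
psi = 2.0616e-04 W/m^2

2.0616e-04


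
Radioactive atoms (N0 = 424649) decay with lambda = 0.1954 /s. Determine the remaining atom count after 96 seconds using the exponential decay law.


N = N0 * exp(-lambda * t)
N = 424649 * exp(-0.1954 * 96)
N = 0.0030294

0.0030294


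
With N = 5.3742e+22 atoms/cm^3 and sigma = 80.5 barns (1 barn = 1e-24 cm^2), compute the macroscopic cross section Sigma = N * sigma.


Sigma = N * sigma_barns * 1e-24
Sigma = 5.3742e+22 * 80.5 * 1e-24
Sigma = 4.3262 /cm

4.3262


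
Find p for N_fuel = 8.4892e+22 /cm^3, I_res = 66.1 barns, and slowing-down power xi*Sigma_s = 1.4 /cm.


p = exp(-N * I * 1e-24 / (xi*Sigma_s))
p = exp(-8.4892e+22 * 66.1 * 1e-24 / 1.4)
p = 0.018168

0.018168


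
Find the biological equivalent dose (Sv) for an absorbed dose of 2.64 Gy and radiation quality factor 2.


H = D * Q
H = 2.64 * 2
H = 5.2800 Sv

5.2800


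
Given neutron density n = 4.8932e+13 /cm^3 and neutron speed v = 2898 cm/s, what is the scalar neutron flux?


phi = n * v
phi = 4.8932e+13 * 2898
phi = 1.4180e+17 /cm^2/s

1.4180e+17


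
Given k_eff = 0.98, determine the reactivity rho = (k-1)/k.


rho = (k_eff - 1) / k_eff
rho = (0.98 - 1) / 0.98
rho = -0.020408

-0.020408


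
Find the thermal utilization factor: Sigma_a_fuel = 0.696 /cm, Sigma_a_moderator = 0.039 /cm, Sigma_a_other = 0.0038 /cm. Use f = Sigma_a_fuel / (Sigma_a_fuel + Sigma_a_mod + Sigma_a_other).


f = Sigma_a_fuel / (Sigma_a_fuel + Sigma_a_mod + Sigma_a_other)
f = 0.696 / (0.696 + 0.039 + 0.0038)
f = 0.94207

0.94207


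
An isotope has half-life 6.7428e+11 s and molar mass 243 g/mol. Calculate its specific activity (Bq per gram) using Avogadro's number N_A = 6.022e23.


lambda = ln(2) / t_half = ln(2) / 6.7428e+11 = 1.027981e-12 /s
SA = lambda * N_A / M
SA = 1.027981e-12 * 6.022e23 / 243
SA = 2.5475e+09 Bq/g

2.5475e+09


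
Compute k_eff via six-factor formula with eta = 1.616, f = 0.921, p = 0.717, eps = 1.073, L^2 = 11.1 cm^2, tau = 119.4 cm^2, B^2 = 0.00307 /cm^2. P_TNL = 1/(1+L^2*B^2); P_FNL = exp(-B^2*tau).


k_inf = eta*f*p*eps = 1.616*0.921*0.717*1.073 = 1.145038
P_TNL = 1/(1 + L^2*B^2) = 1/(1 + 11.1*0.00307) = 0.9670460
P_FNL = exp(-B^2*tau) = exp(-0.00307*119.4) = 0.6931159
k_eff = k_inf * P_TNL * P_FNL = 1.145038 * 0.9670460 * 0.6931159
k_eff = 0.76749

0.76749


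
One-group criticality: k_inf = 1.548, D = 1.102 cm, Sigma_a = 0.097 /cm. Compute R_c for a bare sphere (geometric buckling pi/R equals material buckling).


L^2 = D / Sigma_a = 1.102 / 0.097 = 11.36082 cm^2
B_m^2 = (k_inf - 1) / L^2 = (1.548 - 1) / 11.36082 = 0.04823595 /cm^2
For a bare sphere: B_g = pi/R, so R_c = pi / sqrt(B_m^2)
R_c = pi / sqrt(0.04823595) = 14.304 cm

14.304


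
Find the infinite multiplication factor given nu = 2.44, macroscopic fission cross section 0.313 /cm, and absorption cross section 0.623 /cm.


k_inf = nu * Sigma_f / Sigma_a
k_inf = 2.44 * 0.313 / 0.623
k_inf = 1.2259

1.2259


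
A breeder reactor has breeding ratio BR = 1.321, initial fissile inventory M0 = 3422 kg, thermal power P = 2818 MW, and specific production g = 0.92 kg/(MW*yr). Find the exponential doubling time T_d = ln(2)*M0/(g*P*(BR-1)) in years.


Breeding gain G = BR - 1 = 1.321 - 1 = 0.321
Fissile production rate = g * P * G = 0.92 * 2818 * 0.321 = 832.21176 kg/yr
T_d = ln(2) * M0 / (g * P * G)
T_d = ln(2) * 3422 / 832.21176 = 2.8502 yr

2.8502


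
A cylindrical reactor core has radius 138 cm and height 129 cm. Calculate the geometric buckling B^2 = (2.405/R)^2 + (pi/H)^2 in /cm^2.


B^2 = (2.405/R)^2 + (pi/H)^2
B^2 = (2.405/138)^2 + (pi/129)^2
B^2 = 8.9681e-04 /cm^2

8.9681e-04


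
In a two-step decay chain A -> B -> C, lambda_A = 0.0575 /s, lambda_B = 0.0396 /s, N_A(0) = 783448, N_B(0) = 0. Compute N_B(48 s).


N_B(t) = lambda_A * N_A0 / (lambda_B - lambda_A) * [exp(-lambda_A*t) - exp(-lambda_B*t)]
exp(-0.0575*48) = 0.06329177; exp(-0.0396*48) = 0.1494490
N_B = 0.0575 * 783448 / (0.0396 - 0.0575) * (0.06329177 - 0.1494490)
N_B = 216829

216829


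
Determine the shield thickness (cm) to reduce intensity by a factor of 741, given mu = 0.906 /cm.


x = ln(factor) / mu
x = ln(741) / 0.906
x = 7.2936 cm

7.2936


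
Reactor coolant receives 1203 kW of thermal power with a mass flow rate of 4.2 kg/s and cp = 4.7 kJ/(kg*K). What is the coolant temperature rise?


dT = Q / (m_dot * cp)
dT = 1203 / (4.2 * 4.7)
dT = 60.942 C

60.942


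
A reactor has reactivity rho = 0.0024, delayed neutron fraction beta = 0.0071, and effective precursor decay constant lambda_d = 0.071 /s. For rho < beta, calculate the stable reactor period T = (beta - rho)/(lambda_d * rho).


T = (beta - rho) / (lambda_d * rho)
T = (0.0071 - 0.0024) / (0.071 * 0.0024)
T = 27.582 s

27.582


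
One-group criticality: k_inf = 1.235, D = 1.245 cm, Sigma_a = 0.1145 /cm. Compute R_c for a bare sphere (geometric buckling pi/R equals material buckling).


L^2 = D / Sigma_a = 1.245 / 0.1145 = 10.87336 cm^2
B_m^2 = (k_inf - 1) / L^2 = (1.235 - 1) / 10.87336 = 0.02161245 /cm^2
For a bare sphere: B_g = pi/R, so R_c = pi / sqrt(B_m^2)
R_c = pi / sqrt(0.02161245) = 21.370 cm

21.370


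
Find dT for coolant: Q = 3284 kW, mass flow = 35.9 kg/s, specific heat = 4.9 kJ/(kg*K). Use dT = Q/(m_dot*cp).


dT = Q / (m_dot * cp)
dT = 3284 / (35.9 * 4.9)
dT = 18.669 C

18.669


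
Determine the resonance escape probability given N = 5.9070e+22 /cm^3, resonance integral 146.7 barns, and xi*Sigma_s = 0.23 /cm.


p = exp(-N * I * 1e-24 / (xi*Sigma_s))
p = exp(-5.9070e+22 * 146.7 * 1e-24 / 0.23)
p = 4.3386e-17

4.3386e-17


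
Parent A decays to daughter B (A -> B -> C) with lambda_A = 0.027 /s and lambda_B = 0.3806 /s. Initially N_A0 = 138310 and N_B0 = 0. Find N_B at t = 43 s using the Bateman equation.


N_B(t) = lambda_A * N_A0 / (lambda_B - lambda_A) * [exp(-lambda_A*t) - exp(-lambda_B*t)]
exp(-0.027*43) = 0.3131729; exp(-0.3806*43) = 7.805907e-08
N_B = 0.027 * 138310 / (0.3806 - 0.027) * (0.3131729 - 7.805907e-08)
N_B = 3307.4

3307.4


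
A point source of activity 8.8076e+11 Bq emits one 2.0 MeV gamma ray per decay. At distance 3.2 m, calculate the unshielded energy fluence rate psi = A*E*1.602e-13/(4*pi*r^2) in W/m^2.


psi = A * E * 1.602e-13 / (4*pi*r^2)
psi = 8.8076e+11 * 2.0 * 1.602e-13 / (4*pi*3.2^2)
psi = 0.0021930 W/m^2

0.0021930


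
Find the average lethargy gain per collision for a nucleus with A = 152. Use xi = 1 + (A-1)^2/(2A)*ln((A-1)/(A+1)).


xi = 1 + (A-1)^2/(2A) * ln((A-1)/(A+1))
xi = 1 + (152-1)^2/(2*152) * ln((152-1)/(152 +1))
xi = 0.013100

0.013100


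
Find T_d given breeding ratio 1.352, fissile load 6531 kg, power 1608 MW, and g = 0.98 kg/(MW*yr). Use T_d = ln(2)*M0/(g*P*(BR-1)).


Breeding gain G = BR - 1 = 1.352 - 1 = 0.352
Fissile production rate = g * P * G = 0.98 * 1608 * 0.352 = 554.69568 kg/yr
T_d = ln(2) * M0 / (g * P * G)
T_d = ln(2) * 6531 / 554.69568 = 8.1611 yr

8.1611


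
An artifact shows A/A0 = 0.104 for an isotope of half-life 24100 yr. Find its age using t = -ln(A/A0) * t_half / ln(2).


lambda = ln(2) / t_half = ln(2) / 24100 = 2.876129e-05 /yr
t = -ln(A/A0) / lambda
t = -ln(0.104) / 2.876129e-05
t = 78695 yr

78695


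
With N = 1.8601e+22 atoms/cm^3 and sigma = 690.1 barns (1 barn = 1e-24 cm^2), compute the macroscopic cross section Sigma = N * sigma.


Sigma = N * sigma_barns * 1e-24
Sigma = 1.8601e+22 * 690.1 * 1e-24
Sigma = 12.837 /cm

12.837


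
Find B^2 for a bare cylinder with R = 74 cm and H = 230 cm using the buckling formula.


B^2 = (2.405/R)^2 + (pi/H)^2
B^2 = (2.405/74)^2 + (pi/230)^2
B^2 = 0.0012428 /cm^2

0.0012428


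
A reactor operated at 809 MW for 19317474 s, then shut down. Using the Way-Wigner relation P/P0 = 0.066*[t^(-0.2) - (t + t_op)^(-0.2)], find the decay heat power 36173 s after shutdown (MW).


P/P0 = 0.066 * [t^(-0.2) - (t + t_op)^(-0.2)]
P/P0 = 0.066 * [36173^(-0.2) - (36173 + 19317474)^(-0.2)]
P/P0 = 0.066 * [0.1225528 - 0.03488570] = 0.005786029
P = 809 * 0.005786029 = 4.6809 MW

4.6809


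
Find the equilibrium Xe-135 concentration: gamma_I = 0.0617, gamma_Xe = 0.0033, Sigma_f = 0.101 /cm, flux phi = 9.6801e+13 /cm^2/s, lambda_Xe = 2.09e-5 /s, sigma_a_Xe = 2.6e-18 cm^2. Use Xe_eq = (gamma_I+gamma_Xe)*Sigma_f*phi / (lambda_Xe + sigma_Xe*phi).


Xe_eq = (gamma_I + gamma_Xe) * Sigma_f * phi / (lambda_Xe + sigma_Xe * phi)
Numerator = (0.0617 + 0.0033) * 0.101 * 9.6801e+13 = 6.354986e+11
Denominator = 2.09e-5 + 2.6e-18 * 9.6801e+13 = 2.725826e-04
Xe_eq = 6.354986e+11 / 2.725826e-04 = 2.3314e+15 /cm^3

2.3314e+15


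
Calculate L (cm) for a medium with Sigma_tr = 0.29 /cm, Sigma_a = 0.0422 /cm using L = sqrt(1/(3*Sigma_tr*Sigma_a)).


D = 1 / (3 * Sigma_tr) = 1 / (3 * 0.29) = 1.149425 cm
L = sqrt(D / Sigma_a)
L = sqrt(1.149425 / 0.0422)
L = 5.2190 cm

5.2190


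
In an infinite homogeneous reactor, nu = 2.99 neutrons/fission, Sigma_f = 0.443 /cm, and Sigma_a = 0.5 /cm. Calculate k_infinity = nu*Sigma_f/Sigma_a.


k_inf = nu * Sigma_f / Sigma_a
k_inf = 2.99 * 0.443 / 0.5
k_inf = 2.6491

2.6491


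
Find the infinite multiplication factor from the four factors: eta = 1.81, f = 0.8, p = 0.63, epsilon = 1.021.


k_inf = eta * f * p * epsilon
k_inf = 1.81 * 0.8 * 0.63 * 1.021
k_inf = 0.93140

0.93140


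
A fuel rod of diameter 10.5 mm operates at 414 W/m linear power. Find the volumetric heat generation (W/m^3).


r = D / 2 / 1000 = 10.5 / 2 / 1000 = 0.00525 m
q''' = q' / (pi * r^2)
q''' = 414 / (pi * 0.00525^2)
q''' = 4.7811e+06 W/m^3

4.7811e+06


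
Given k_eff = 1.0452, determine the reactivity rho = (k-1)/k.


rho = (k_eff - 1) / k_eff
rho = (1.0452 - 1) / 1.0452
rho = 0.043245

0.043245


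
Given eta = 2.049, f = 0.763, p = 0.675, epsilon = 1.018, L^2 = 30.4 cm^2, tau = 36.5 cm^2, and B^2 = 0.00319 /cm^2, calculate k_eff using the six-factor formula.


k_inf = eta*f*p*eps = 2.049*0.763*0.675*1.018 = 1.074281
P_TNL = 1/(1 + L^2*B^2) = 1/(1 + 30.4*0.00319) = 0.9115970
P_FNL = exp(-B^2*tau) = exp(-0.00319*36.5) = 0.8900880
k_eff = k_inf * P_TNL * P_FNL = 1.074281 * 0.9115970 * 0.8900880
k_eff = 0.87167

0.87167


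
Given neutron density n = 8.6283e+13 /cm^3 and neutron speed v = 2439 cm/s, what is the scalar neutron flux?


phi = n * v
phi = 8.6283e+13 * 2439
phi = 2.1044e+17 /cm^2/s

2.1044e+17


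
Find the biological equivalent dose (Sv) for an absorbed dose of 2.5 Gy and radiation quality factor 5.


H = D * Q
H = 2.5 * 5
H = 12.500 Sv

12.500


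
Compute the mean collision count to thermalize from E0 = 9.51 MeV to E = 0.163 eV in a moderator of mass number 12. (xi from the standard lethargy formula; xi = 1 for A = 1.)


xi = 1 + (A-1)^2/(2A)*ln((A-1)/(A+1)) = 0.1577690 (for A = 12)
n = ln(E0/E) / xi
n = ln(9.51e6 / 0.163) / 0.1577690
n = ln(5.834356e+07) / 0.1577690 = 113.34

113.34


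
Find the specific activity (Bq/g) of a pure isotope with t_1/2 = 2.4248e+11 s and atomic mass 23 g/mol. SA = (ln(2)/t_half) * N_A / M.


lambda = ln(2) / t_half = ln(2) / 2.4248e+11 = 2.858575e-12 /s
SA = lambda * N_A / M
SA = 2.858575e-12 * 6.022e23 / 23
SA = 7.4845e+10 Bq/g

7.4845e+10


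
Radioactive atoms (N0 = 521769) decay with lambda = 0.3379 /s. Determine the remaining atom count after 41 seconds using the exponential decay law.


N = N0 * exp(-lambda * t)
N = 521769 * exp(-0.3379 * 41)
N = 0.50212

0.50212


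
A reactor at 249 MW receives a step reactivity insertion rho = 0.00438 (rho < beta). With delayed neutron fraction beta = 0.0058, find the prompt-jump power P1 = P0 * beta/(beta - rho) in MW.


P1/P0 = beta / (beta - rho)
P1/P0 = 0.0058 / (0.0058 - 0.00438) = 4.084507
P1 = 249 * 4.084507 = 1017.0 MW

1017.0


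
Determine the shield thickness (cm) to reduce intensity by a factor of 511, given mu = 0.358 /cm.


x = ln(factor) / mu
x = ln(511) / 0.358
x = 17.420 cm

17.420


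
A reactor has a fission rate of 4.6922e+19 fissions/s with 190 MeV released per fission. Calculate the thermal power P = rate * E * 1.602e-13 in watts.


P = fission_rate * E_MeV * 1.602e-13
P = 4.6922e+19 * 190 * 1.602e-13
P = 1.4282e+09 W

1.4282e+09


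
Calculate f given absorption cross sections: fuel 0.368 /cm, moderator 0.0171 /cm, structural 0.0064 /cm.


f = Sigma_a_fuel / (Sigma_a_fuel + Sigma_a_mod + Sigma_a_other)
f = 0.368 / (0.368 + 0.0171 + 0.0064)
f = 0.93997

0.93997


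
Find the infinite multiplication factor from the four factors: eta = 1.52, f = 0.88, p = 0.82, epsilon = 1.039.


k_inf = eta * f * p * epsilon
k_inf = 1.52 * 0.88 * 0.82 * 1.039
k_inf = 1.1396

1.1396


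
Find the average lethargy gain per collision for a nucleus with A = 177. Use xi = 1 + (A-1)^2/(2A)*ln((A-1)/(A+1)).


xi = 1 + (A-1)^2/(2A) * ln((A-1)/(A+1))
xi = 1 + (177-1)^2/(2*177) * ln((177-1)/(177 +1))
xi = 0.011257

0.011257


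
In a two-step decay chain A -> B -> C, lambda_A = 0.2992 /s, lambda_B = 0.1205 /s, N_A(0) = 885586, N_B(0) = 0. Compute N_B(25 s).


N_B(t) = lambda_A * N_A0 / (lambda_B - lambda_A) * [exp(-lambda_A*t) - exp(-lambda_B*t)]
exp(-0.2992*25) = 5.642574e-04; exp(-0.1205*25) = 0.04916860
N_B = 0.2992 * 885586 / (0.1205 - 0.2992) * (5.642574e-04 - 0.04916860)
N_B = 72068

72068


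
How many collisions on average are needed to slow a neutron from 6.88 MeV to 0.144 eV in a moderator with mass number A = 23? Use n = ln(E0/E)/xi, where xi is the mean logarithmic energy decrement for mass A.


xi = 1 + (A-1)^2/(2A)*ln((A-1)/(A+1)) = 0.08448899 (for A = 23)
n = ln(E0/E) / xi
n = ln(6.88e6 / 0.144) / 0.08448899
n = ln(4.777778e+07) / 0.08448899 = 209.28

209.28


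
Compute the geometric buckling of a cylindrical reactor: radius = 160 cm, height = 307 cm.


B^2 = (2.405/R)^2 + (pi/H)^2
B^2 = (2.405/160)^2 + (pi/307)^2
B^2 = 3.3066e-04 /cm^2

3.3066e-04


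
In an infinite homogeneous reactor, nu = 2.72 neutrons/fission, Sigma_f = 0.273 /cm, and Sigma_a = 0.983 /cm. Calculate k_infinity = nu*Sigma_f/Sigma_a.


k_inf = nu * Sigma_f / Sigma_a
k_inf = 2.72 * 0.273 / 0.983
k_inf = 0.75540

0.75540


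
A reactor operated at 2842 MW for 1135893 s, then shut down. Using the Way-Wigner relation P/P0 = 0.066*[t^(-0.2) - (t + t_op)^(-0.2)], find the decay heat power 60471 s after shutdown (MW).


P/P0 = 0.066 * [t^(-0.2) - (t + t_op)^(-0.2)]
P/P0 = 0.066 * [60471^(-0.2) - (60471 + 1135893)^(-0.2)]
P/P0 = 0.066 * [0.1105836 - 0.06087337] = 0.003280875
P = 2842 * 0.003280875 = 9.3242 MW

9.3242


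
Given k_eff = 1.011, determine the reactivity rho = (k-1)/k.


rho = (k_eff - 1) / k_eff
rho = (1.011 - 1) / 1.011
rho = 0.010880

0.010880


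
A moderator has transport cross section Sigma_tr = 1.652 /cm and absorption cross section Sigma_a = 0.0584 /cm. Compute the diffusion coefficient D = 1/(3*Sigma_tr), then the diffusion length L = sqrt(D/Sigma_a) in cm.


D = 1 / (3 * Sigma_tr) = 1 / (3 * 1.652) = 0.2017756 cm
L = sqrt(D / Sigma_a)
L = sqrt(0.2017756 / 0.0584)
L = 1.8588 cm

1.8588


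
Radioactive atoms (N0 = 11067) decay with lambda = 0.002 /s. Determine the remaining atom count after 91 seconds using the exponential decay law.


N = N0 * exp(-lambda * t)
N = 11067 * exp(-0.002 * 91)
N = 9225.5

9225.5


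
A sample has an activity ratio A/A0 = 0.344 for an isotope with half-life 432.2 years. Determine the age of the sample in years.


lambda = ln(2) / t_half = ln(2) / 432.2 = 0.001603765 /yr
t = -ln(A/A0) / lambda
t = -ln(0.344) / 0.001603765
t = 665.38 yr

665.38


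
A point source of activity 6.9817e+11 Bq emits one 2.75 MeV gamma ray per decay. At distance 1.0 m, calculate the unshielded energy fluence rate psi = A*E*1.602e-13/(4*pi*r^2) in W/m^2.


psi = A * E * 1.602e-13 / (4*pi*r^2)
psi = 6.9817e+11 * 2.75 * 1.602e-13 / (4*pi*1.0^2)
psi = 0.024476 W/m^2

0.024476


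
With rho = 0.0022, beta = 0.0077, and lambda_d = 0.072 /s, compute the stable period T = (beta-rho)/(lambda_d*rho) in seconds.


T = (beta - rho) / (lambda_d * rho)
T = (0.0077 - 0.0022) / (0.072 * 0.0022)
T = 34.722 s

34.722


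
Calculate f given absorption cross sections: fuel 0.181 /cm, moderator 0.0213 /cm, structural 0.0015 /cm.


f = Sigma_a_fuel / (Sigma_a_fuel + Sigma_a_mod + Sigma_a_other)
f = 0.181 / (0.181 + 0.0213 + 0.0015)
f = 0.88813

0.88813


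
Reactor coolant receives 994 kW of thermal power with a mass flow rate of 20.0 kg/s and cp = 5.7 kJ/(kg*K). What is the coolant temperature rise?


dT = Q / (m_dot * cp)
dT = 994 / (20.0 * 5.7)
dT = 8.7193 C

8.7193


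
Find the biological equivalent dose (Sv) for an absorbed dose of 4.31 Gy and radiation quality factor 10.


H = D * Q
H = 4.31 * 10
H = 43.100 Sv

43.100


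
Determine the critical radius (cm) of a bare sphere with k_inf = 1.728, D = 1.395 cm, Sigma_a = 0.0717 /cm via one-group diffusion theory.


L^2 = D / Sigma_a = 1.395 / 0.0717 = 19.45607 cm^2
B_m^2 = (k_inf - 1) / L^2 = (1.728 - 1) / 19.45607 = 0.03741763 /cm^2
For a bare sphere: B_g = pi/R, so R_c = pi / sqrt(B_m^2)
R_c = pi / sqrt(0.03741763) = 16.241 cm

16.241


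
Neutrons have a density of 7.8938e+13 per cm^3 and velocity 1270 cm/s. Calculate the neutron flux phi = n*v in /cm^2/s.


phi = n * v
phi = 7.8938e+13 * 1270
phi = 1.0025e+17 /cm^2/s

1.0025e+17


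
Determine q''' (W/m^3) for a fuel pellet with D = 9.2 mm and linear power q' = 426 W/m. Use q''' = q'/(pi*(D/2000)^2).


r = D / 2 / 1000 = 9.2 / 2 / 1000 = 0.0046 m
q''' = q' / (pi * r^2)
q''' = 426 / (pi * 0.0046^2)
q''' = 6.4083e+06 W/m^3

6.4083e+06


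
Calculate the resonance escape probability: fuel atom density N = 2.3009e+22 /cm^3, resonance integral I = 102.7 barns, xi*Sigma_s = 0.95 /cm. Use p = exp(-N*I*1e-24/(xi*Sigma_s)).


p = exp(-N * I * 1e-24 / (xi*Sigma_s))
p = exp(-2.3009e+22 * 102.7 * 1e-24 / 0.95)
p = 0.083126

0.083126


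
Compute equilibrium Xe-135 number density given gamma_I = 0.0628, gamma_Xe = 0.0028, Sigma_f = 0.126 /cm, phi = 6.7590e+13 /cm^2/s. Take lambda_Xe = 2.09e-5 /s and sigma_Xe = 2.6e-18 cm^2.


Xe_eq = (gamma_I + gamma_Xe) * Sigma_f * phi / (lambda_Xe + sigma_Xe * phi)
Numerator = (0.0628 + 0.0028) * 0.126 * 6.7590e+13 = 5.586719e+11
Denominator = 2.09e-5 + 2.6e-18 * 6.7590e+13 = 1.966340e-04
Xe_eq = 5.586719e+11 / 1.966340e-04 = 2.8412e+15 /cm^3

2.8412e+15


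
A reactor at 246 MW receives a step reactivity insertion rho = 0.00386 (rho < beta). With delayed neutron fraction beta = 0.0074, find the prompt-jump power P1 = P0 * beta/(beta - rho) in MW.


P1/P0 = beta / (beta - rho)
P1/P0 = 0.0074 / (0.0074 - 0.00386) = 2.090395
P1 = 246 * 2.090395 = 514.24 MW

514.24


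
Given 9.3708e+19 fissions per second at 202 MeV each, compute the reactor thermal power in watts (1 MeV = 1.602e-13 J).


P = fission_rate * E_MeV * 1.602e-13
P = 9.3708e+19 * 202 * 1.602e-13
P = 3.0324e+09 W

3.0324e+09


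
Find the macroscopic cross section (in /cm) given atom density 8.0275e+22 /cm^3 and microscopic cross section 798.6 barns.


Sigma = N * sigma_barns * 1e-24
Sigma = 8.0275e+22 * 798.6 * 1e-24
Sigma = 64.108 /cm

64.108


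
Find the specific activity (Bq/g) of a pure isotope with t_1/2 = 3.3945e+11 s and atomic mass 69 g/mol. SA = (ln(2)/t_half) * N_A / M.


lambda = ln(2) / t_half = ln(2) / 3.3945e+11 = 2.041971e-12 /s
SA = lambda * N_A / M
SA = 2.041971e-12 * 6.022e23 / 69
SA = 1.7821e+10 Bq/g

1.7821e+10


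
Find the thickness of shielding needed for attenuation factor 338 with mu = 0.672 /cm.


x = ln(factor) / mu
x = ln(338) / 0.672
x = 8.6652 cm

8.6652


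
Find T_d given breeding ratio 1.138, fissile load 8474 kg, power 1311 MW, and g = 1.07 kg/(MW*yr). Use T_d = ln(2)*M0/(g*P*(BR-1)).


Breeding gain G = BR - 1 = 1.138 - 1 = 0.138
Fissile production rate = g * P * G = 1.07 * 1311 * 0.138 = 193.58226 kg/yr
T_d = ln(2) * M0 / (g * P * G)
T_d = ln(2) * 8474 / 193.58226 = 30.342 yr

30.342


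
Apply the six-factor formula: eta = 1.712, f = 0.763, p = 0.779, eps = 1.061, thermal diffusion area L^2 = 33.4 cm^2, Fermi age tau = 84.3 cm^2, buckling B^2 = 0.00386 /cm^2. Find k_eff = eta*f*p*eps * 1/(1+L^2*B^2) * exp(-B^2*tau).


k_inf = eta*f*p*eps = 1.712*0.763*0.779*1.061 = 1.079645
P_TNL = 1/(1 + L^2*B^2) = 1/(1 + 33.4*0.00386) = 0.8857992
P_FNL = exp(-B^2*tau) = exp(-0.00386*84.3) = 0.7222398
k_eff = k_inf * P_TNL * P_FNL = 1.079645 * 0.8857992 * 0.7222398
k_eff = 0.69071

0.69071


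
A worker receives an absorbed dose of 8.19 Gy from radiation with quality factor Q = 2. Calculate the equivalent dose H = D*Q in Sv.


H = D * Q
H = 8.19 * 2
H = 16.380 Sv

16.380


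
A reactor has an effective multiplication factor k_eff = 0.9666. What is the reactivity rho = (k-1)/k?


rho = (k_eff - 1) / k_eff
rho = (0.9666 - 1) / 0.9666
rho = -0.034554

-0.034554


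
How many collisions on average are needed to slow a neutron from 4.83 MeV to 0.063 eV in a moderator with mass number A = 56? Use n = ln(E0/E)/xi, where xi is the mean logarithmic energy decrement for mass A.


xi = 1 + (A-1)^2/(2A)*ln((A-1)/(A+1)) = 0.03529286 (for A = 56)
n = ln(E0/E) / xi
n = ln(4.83e6 / 0.063) / 0.03529286
n = ln(7.666667e+07) / 0.03529286 = 514.41

514.41


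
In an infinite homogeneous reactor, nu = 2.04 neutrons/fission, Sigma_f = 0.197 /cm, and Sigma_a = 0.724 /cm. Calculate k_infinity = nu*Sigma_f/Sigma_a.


k_inf = nu * Sigma_f / Sigma_a
k_inf = 2.04 * 0.197 / 0.724
k_inf = 0.55508

0.55508


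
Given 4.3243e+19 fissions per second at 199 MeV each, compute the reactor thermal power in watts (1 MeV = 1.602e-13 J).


P = fission_rate * E_MeV * 1.602e-13
P = 4.3243e+19 * 199 * 1.602e-13
P = 1.3786e+09 W

1.3786e+09


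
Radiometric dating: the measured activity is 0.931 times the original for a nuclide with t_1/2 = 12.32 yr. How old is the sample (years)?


lambda = ln(2) / t_half = ln(2) / 12.32 = 0.05626195 /yr
t = -ln(A/A0) / lambda
t = -ln(0.931) / 0.05626195
t = 1.2708 yr

1.2708


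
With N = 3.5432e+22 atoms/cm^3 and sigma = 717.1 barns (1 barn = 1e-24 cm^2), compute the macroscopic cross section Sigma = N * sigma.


Sigma = N * sigma_barns * 1e-24
Sigma = 3.5432e+22 * 717.1 * 1e-24
Sigma = 25.408 /cm

25.408


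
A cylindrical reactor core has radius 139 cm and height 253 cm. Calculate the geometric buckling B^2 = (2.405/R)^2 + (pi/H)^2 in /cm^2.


B^2 = (2.405/R)^2 + (pi/H)^2
B^2 = (2.405/139)^2 + (pi/253)^2
B^2 = 4.5356e-04 /cm^2

4.5356e-04


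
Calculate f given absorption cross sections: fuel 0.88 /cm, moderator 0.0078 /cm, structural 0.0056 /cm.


f = Sigma_a_fuel / (Sigma_a_fuel + Sigma_a_mod + Sigma_a_other)
f = 0.88 / (0.88 + 0.0078 + 0.0056)
f = 0.98500

0.98500


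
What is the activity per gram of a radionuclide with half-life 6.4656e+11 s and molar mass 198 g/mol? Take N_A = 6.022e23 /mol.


lambda = ln(2) / t_half = ln(2) / 6.4656e+11 = 1.072054e-12 /s
SA = lambda * N_A / M
SA = 1.072054e-12 * 6.022e23 / 198
SA = 3.2606e+09 Bq/g

3.2606e+09


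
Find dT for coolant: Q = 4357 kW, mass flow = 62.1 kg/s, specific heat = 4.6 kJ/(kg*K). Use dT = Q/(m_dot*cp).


dT = Q / (m_dot * cp)
dT = 4357 / (62.1 * 4.6)
dT = 15.252 C

15.252


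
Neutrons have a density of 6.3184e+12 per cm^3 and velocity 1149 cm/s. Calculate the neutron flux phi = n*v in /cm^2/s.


phi = n * v
phi = 6.3184e+12 * 1149
phi = 7.2598e+15 /cm^2/s

7.2598e+15


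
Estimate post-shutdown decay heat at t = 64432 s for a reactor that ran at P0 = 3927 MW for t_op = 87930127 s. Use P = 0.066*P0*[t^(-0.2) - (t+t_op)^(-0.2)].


P/P0 = 0.066 * [t^(-0.2) - (t + t_op)^(-0.2)]
P/P0 = 0.066 * [64432^(-0.2) - (64432 + 87930127)^(-0.2)]
P/P0 = 0.066 * [0.1091892 - 0.02576967] = 0.005505689
P = 3927 * 0.005505689 = 21.621 MW

21.621


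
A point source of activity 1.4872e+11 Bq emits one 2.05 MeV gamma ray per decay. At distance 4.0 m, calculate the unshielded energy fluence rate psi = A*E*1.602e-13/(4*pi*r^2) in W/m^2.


psi = A * E * 1.602e-13 / (4*pi*r^2)
psi = 1.4872e+11 * 2.05 * 1.602e-13 / (4*pi*4.0^2)
psi = 2.4292e-04 W/m^2

2.4292e-04


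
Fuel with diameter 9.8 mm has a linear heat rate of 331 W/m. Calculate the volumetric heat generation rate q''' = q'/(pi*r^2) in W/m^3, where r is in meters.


r = D / 2 / 1000 = 9.8 / 2 / 1000 = 0.0049 m
q''' = q' / (pi * r^2)
q''' = 331 / (pi * 0.0049^2)
q''' = 4.3882e+06 W/m^3

4.3882e+06


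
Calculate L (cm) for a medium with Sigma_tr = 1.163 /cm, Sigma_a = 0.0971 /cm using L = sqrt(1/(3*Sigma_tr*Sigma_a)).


D = 1 / (3 * Sigma_tr) = 1 / (3 * 1.163) = 0.2866151 cm
L = sqrt(D / Sigma_a)
L = sqrt(0.2866151 / 0.0971)
L = 1.7181 cm

1.7181


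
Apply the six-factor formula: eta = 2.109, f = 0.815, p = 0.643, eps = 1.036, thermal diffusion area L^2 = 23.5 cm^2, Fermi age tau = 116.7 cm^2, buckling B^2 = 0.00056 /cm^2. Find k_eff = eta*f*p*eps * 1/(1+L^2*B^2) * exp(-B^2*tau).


k_inf = eta*f*p*eps = 2.109*0.815*0.643*1.036 = 1.144998
P_TNL = 1/(1 + L^2*B^2) = 1/(1 + 23.5*0.00056) = 0.9870109
P_FNL = exp(-B^2*tau) = exp(-0.00056*116.7) = 0.9367377
k_eff = k_inf * P_TNL * P_FNL = 1.144998 * 0.9870109 * 0.9367377
k_eff = 1.0586

1.0586


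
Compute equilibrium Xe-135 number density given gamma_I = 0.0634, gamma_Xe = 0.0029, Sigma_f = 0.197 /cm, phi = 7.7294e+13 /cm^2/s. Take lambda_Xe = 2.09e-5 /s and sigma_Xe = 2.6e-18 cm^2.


Xe_eq = (gamma_I + gamma_Xe) * Sigma_f * phi / (lambda_Xe + sigma_Xe * phi)
Numerator = (0.0634 + 0.0029) * 0.197 * 7.7294e+13 = 1.009545e+12
Denominator = 2.09e-5 + 2.6e-18 * 7.7294e+13 = 2.218644e-04
Xe_eq = 1.009545e+12 / 2.218644e-04 = 4.5503e+15 /cm^3

4.5503e+15


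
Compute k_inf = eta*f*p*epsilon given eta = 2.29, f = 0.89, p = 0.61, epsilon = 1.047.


k_inf = eta * f * p * epsilon
k_inf = 2.29 * 0.89 * 0.61 * 1.047
k_inf = 1.3017

1.3017


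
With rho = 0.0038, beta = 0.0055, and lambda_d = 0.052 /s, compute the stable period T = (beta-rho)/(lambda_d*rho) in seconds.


T = (beta - rho) / (lambda_d * rho)
T = (0.0055 - 0.0038) / (0.052 * 0.0038)
T = 8.6032 s

8.6032


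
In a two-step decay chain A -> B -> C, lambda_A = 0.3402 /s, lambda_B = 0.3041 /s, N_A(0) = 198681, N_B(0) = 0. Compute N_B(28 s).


N_B(t) = lambda_A * N_A0 / (lambda_B - lambda_A) * [exp(-lambda_A*t) - exp(-lambda_B*t)]
exp(-0.3402*28) = 7.295994e-05; exp(-0.3041*28) = 2.004792e-04
N_B = 0.3402 * 198681 / (0.3041 - 0.3402) * (7.295994e-05 - 2.004792e-04)
N_B = 238.76

238.76


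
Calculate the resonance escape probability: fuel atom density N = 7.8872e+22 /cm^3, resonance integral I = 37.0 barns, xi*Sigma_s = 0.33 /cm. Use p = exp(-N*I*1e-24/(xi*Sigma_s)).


p = exp(-N * I * 1e-24 / (xi*Sigma_s))
p = exp(-7.8872e+22 * 37.0 * 1e-24 / 0.33)
p = 1.4436e-04

1.4436e-04


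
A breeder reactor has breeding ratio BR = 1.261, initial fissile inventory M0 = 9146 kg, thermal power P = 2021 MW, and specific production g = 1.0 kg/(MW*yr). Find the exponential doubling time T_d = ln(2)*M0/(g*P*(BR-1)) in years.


Breeding gain G = BR - 1 = 1.261 - 1 = 0.261
Fissile production rate = g * P * G = 1.0 * 2021 * 0.261 = 527.481 kg/yr
T_d = ln(2) * M0 / (g * P * G)
T_d = ln(2) * 9146 / 527.481 = 12.018 yr

12.018


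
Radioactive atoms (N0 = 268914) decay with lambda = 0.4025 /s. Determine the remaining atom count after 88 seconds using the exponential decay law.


N = N0 * exp(-lambda * t)
N = 268914 * exp(-0.4025 * 88)
N = 1.1140e-10

1.1140e-10


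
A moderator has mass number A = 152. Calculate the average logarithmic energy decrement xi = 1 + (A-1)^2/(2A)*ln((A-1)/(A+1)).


xi = 1 + (A-1)^2/(2A) * ln((A-1)/(A+1))
xi = 1 + (152-1)^2/(2*152) * ln((152-1)/(152 +1))
xi = 0.013100

0.013100


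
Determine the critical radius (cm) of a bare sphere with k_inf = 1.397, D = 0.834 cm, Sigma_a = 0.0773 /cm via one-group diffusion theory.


L^2 = D / Sigma_a = 0.834 / 0.0773 = 10.78913 cm^2
B_m^2 = (k_inf - 1) / L^2 = (1.397 - 1) / 10.78913 = 0.03679629 /cm^2
For a bare sphere: B_g = pi/R, so R_c = pi / sqrt(B_m^2)
R_c = pi / sqrt(0.03679629) = 16.378 cm

16.378


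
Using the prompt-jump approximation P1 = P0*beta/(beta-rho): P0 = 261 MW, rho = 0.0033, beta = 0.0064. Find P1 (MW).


P1/P0 = beta / (beta - rho)
P1/P0 = 0.0064 / (0.0064 - 0.0033) = 2.064516
P1 = 261 * 2.064516 = 538.84 MW

538.84


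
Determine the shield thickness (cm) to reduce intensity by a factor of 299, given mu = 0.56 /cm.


x = ln(factor) / mu
x = ln(299) / 0.56
x = 10.179 cm

10.179


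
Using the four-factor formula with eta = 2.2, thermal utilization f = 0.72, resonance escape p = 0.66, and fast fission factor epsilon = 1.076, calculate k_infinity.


k_inf = eta * f * p * epsilon
k_inf = 2.2 * 0.72 * 0.66 * 1.076
k_inf = 1.1249

1.1249
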